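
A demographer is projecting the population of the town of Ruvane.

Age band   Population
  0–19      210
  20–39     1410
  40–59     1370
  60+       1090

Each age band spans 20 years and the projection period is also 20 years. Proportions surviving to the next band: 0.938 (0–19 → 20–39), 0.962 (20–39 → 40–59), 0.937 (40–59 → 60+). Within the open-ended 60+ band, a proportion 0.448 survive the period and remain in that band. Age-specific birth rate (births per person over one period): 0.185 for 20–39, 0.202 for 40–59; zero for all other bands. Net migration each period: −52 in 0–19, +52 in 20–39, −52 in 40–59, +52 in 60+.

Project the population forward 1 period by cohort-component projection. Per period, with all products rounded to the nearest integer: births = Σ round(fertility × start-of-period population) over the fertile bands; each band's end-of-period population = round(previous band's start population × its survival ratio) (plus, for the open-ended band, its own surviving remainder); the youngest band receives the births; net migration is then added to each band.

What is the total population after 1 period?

Period 1.
Births: 1410 × 0.185 = 261, 1370 × 0.202 = 277 — total 538
20–39: 210 × 0.938 = 197
40–59: 1410 × 0.962 = 1356
60+: 1370 × 0.937 + 1090 × 0.448 = 1284 + 488 = 1772
Net migration: 0–19 − 52 → 486; 20–39 + 52 → 249; 40–59 − 52 → 1304; 60+ + 52 → 1824
Population now: 0–19=486, 20–39=249, 40–59=1304, 60+=1824
Total after period 1: 486 + 249 + 1304 + 1824 = 3863

3863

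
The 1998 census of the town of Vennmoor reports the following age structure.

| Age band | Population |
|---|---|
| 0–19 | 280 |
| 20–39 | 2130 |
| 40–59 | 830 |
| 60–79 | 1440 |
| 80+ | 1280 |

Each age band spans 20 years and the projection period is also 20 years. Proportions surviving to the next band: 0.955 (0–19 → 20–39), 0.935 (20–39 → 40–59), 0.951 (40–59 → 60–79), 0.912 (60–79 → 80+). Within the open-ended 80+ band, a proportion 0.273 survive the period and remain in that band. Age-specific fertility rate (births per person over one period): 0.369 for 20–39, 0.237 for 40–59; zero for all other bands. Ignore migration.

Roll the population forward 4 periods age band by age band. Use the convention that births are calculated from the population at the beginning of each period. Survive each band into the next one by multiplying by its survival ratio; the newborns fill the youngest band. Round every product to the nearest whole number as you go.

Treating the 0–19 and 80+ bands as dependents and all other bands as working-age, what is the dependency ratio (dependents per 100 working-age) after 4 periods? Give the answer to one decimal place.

68.4

[period 1]
Births: 2130 * 0.369 = 786, 830 * 0.237 = 197 → total 983
20–39: 280 * 0.955 = 267
40–59: 2130 * 0.935 = 1992
60–79: 830 * 0.951 = 789
80+: 1440 * 0.912 + 1280 * 0.273 = 1313 + 349 = 1662
Giving 983 / 267 / 1992 / 789 / 1662.
[period 2]
Births: 267 * 0.369 = 99, 1992 * 0.237 = 472 → total 571
20–39: 983 * 0.955 = 939
40–59: 267 * 0.935 = 250
60–79: 1992 * 0.951 = 1894
80+: 789 * 0.912 + 1662 * 0.273 = 720 + 454 = 1174
Giving 571 / 939 / 250 / 1894 / 1174.
[period 3]
Births: 939 * 0.369 = 346, 250 * 0.237 = 59 → total 405
20–39: 571 * 0.955 = 545
40–59: 939 * 0.935 = 878
60–79: 250 * 0.951 = 238
80+: 1894 * 0.912 + 1174 * 0.273 = 1727 + 321 = 2048
Giving 405 / 545 / 878 / 238 / 2048.
[period 4]
Births: 545 * 0.369 = 201, 878 * 0.237 = 208 → total 409
20–39: 405 * 0.955 = 387
40–59: 545 * 0.935 = 510
60–79: 878 * 0.951 = 835
80+: 238 * 0.912 + 2048 * 0.273 = 217 + 559 = 776
Giving 409 / 387 / 510 / 835 / 776.
Dependents (band 0–19 + band 80+) = 409 + 776 = 1185; working-age = 1732; ratio = 1185/1732 × 100 = 68.4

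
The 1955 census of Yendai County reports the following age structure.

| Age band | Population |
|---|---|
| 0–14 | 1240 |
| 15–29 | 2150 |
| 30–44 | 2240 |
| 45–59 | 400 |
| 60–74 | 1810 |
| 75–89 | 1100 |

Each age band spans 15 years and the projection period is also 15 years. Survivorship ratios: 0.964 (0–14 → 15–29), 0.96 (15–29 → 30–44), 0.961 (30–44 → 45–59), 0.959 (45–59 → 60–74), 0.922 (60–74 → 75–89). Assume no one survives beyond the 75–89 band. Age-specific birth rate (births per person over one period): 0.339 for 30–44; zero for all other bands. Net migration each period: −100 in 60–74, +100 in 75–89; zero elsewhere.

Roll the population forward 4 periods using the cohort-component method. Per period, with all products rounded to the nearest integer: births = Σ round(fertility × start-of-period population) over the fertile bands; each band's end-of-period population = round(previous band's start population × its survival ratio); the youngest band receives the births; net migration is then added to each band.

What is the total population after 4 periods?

[period 1]
Births: 2240 × 0.339 = 759
15–29: 1240 × 0.964 = 1195
30–44: 2150 × 0.96 = 2064
45–59: 2240 × 0.961 = 2153
60–74: 400 × 0.959 = 384
75–89: 1810 × 0.922 = 1669
Net migration: 60–74 − 100 → 284; 75–89 + 100 → 1769
→ [759, 1195, 2064, 2153, 284, 1769]
[period 2]
Births: 2064 × 0.339 = 700
15–29: 759 × 0.964 = 732
30–44: 1195 × 0.96 = 1147
45–59: 2064 × 0.961 = 1984
60–74: 2153 × 0.959 = 2065
75–89: 284 × 0.922 = 262
Net migration: 60–74 − 100 → 1965; 75–89 + 100 → 362
→ [700, 732, 1147, 1984, 1965, 362]
[period 3]
Births: 1147 × 0.339 = 389
15–29: 700 × 0.964 = 675
30–44: 732 × 0.96 = 703
45–59: 1147 × 0.961 = 1102
60–74: 1984 × 0.959 = 1903
75–89: 1965 × 0.922 = 1812
Net migration: 60–74 − 100 → 1803; 75–89 + 100 → 1912
→ [389, 675, 703, 1102, 1803, 1912]
[period 4]
Births: 703 × 0.339 = 238
15–29: 389 × 0.964 = 375
30–44: 675 × 0.96 = 648
45–59: 703 × 0.961 = 676
60–74: 1102 × 0.959 = 1057
75–89: 1803 × 0.922 = 1662
Net migration: 60–74 − 100 → 957; 75–89 + 100 → 1762
→ [238, 375, 648, 676, 957, 1762]
Total after period 4: 238 + 375 + 648 + 676 + 957 + 1762 = 4656

4656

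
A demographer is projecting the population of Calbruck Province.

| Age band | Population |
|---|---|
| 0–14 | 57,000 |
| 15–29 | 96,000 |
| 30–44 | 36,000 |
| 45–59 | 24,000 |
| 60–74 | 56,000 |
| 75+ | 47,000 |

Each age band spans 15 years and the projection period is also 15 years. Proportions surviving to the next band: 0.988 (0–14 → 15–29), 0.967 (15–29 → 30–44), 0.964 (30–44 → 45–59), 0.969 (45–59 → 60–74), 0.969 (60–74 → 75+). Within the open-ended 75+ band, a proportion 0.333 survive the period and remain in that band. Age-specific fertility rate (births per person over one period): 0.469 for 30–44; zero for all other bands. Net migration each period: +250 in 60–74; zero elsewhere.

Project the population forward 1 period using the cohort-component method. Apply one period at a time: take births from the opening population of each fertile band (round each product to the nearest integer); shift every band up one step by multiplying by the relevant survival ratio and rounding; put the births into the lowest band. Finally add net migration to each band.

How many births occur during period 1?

16884

After projecting period 1:
Births: 36000 * 0.469 = 16884
15–29: 57000 * 0.988 = 56316
30–44: 96000 * 0.967 = 92832
45–59: 36000 * 0.964 = 34704
60–74: 24000 * 0.969 = 23256
75+: 56000 * 0.969 + 47000 * 0.333 = 54264 + 15651 = 69915
Net migration: 60–74 + 250 → 23506
End of period: [16884, 56316, 92832, 34704, 23506, 69915]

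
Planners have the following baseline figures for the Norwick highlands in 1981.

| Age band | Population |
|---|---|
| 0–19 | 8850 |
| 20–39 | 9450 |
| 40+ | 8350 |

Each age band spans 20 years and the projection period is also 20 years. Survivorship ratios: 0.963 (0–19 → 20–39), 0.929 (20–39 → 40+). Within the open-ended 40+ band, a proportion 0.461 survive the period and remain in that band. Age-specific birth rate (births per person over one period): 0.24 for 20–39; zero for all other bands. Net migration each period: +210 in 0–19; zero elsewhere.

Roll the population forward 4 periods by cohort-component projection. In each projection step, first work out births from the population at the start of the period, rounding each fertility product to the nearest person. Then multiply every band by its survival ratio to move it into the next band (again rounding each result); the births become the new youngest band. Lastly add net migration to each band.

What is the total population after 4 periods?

After projecting period 1:
Births: 9450 × 0.24 = 2268
20–39: 8850 × 0.963 = 8523
40+: 9450 × 0.929 + 8350 × 0.461 = 8779 + 3849 = 12628
Net migration: 0–19 + 210 → 2478
Population now: 0–19=2478, 20–39=8523, 40+=12628
After projecting period 2:
Births: 8523 × 0.24 = 2046
20–39: 2478 × 0.963 = 2386
40+: 8523 × 0.929 + 12628 × 0.461 = 7918 + 5822 = 13740
Net migration: 0–19 + 210 → 2256
Population now: 0–19=2256, 20–39=2386, 40+=13740
After projecting period 3:
Births: 2386 × 0.24 = 573
20–39: 2256 × 0.963 = 2173
40+: 2386 × 0.929 + 13740 × 0.461 = 2217 + 6334 = 8551
Net migration: 0–19 + 210 → 783
Population now: 0–19=783, 20–39=2173, 40+=8551
After projecting period 4:
Births: 2173 × 0.24 = 522
20–39: 783 × 0.963 = 754
40+: 2173 × 0.929 + 8551 × 0.461 = 2019 + 3942 = 5961
Net migration: 0–19 + 210 → 732
Population now: 0–19=732, 20–39=754, 40+=5961
Total after period 4: 732 + 754 + 5961 = 7447

7447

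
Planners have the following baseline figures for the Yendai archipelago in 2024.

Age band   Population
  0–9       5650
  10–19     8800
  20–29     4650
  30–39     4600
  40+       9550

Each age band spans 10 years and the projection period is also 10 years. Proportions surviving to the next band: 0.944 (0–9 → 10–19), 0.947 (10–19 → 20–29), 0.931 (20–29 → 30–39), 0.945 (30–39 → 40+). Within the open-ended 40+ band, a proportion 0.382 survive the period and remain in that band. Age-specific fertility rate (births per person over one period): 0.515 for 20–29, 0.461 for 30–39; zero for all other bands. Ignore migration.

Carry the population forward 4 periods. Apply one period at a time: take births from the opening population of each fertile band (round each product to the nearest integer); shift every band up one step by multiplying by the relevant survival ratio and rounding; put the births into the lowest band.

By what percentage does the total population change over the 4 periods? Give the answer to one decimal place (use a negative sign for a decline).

Period 1:
Births: 4650 × 0.515 = 2395 ; 4600 × 0.461 = 2121 — total 4516
10–19: 5650 × 0.944 = 5334
20–29: 8800 × 0.947 = 8334
30–39: 4650 × 0.931 = 4329
40+: 4600 × 0.945 + 9550 × 0.382 = 4347 + 3648 = 7995
Population now: 0–9=4516, 10–19=5334, 20–29=8334, 30–39=4329, 40+=7995
Period 2:
Births: 8334 × 0.515 = 4292 ; 4329 × 0.461 = 1996 — total 6288
10–19: 4516 × 0.944 = 4263
20–29: 5334 × 0.947 = 5051
30–39: 8334 × 0.931 = 7759
40+: 4329 × 0.945 + 7995 × 0.382 = 4091 + 3054 = 7145
Population now: 0–9=6288, 10–19=4263, 20–29=5051, 30–39=7759, 40+=7145
Period 3:
Births: 5051 × 0.515 = 2601 ; 7759 × 0.461 = 3577 — total 6178
10–19: 6288 × 0.944 = 5936
20–29: 4263 × 0.947 = 4037
30–39: 5051 × 0.931 = 4702
40+: 7759 × 0.945 + 7145 × 0.382 = 7332 + 2729 = 10061
Population now: 0–9=6178, 10–19=5936, 20–29=4037, 30–39=4702, 40+=10061
Period 4:
Births: 4037 × 0.515 = 2079 ; 4702 × 0.461 = 2168 — total 4247
10–19: 6178 × 0.944 = 5832
20–29: 5936 × 0.947 = 5621
30–39: 4037 × 0.931 = 3758
40+: 4702 × 0.945 + 10061 × 0.382 = 4443 + 3843 = 8286
Population now: 0–9=4247, 10–19=5832, 20–29=5621, 30–39=3758, 40+=8286
Total: 33250 → 27744; change = -5506; percentage change = -16.6%

-16.6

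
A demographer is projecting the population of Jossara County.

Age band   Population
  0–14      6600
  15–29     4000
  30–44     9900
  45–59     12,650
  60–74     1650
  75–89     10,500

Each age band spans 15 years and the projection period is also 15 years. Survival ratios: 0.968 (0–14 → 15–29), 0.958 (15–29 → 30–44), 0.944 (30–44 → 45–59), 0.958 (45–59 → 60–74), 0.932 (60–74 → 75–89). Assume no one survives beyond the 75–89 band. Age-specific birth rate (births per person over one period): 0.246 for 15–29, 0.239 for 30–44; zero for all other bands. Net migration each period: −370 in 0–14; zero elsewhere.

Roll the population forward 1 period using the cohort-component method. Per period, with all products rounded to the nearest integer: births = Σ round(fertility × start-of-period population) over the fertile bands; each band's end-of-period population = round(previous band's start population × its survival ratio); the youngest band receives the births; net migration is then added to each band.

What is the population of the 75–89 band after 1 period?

1538

[period 1]
Births: 4000 × 0.246 = 984, 9900 × 0.239 = 2366 → 3350
15–29: 6600 × 0.968 = 6389
30–44: 4000 × 0.958 = 3832
45–59: 9900 × 0.944 = 9346
60–74: 12650 × 0.958 = 12119
75–89: 1650 × 0.932 = 1538
Net migration: 0–14 − 370 → 2980
Population now: 0–14=2980, 15–29=6389, 30–44=3832, 45–59=9346, 60–74=12119, 75–89=1538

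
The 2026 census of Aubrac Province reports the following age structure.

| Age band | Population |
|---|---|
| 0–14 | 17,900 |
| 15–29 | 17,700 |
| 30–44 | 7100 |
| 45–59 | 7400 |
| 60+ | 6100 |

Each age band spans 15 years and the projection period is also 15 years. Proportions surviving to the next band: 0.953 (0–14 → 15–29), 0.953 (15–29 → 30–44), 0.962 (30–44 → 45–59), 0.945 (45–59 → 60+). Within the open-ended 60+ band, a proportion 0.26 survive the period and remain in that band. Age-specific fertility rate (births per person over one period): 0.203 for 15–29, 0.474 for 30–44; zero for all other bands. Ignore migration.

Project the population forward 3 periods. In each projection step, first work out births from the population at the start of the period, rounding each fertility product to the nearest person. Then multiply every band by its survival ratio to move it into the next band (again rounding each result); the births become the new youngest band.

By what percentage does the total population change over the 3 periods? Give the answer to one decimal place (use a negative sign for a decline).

5.9

After projecting period 1:
Births: 17700 × 0.203 = 3593  |  7100 × 0.474 = 3365 → 6958
15–29: 17900 × 0.953 = 17059
30–44: 17700 × 0.953 = 16868
45–59: 7100 × 0.962 = 6830
60+: 7400 × 0.945 + 6100 × 0.26 = 6993 + 1586 = 8579
End of period: [6958, 17059, 16868, 6830, 8579]
After projecting period 2:
Births: 17059 × 0.203 = 3463  |  16868 × 0.474 = 7995 → 11458
15–29: 6958 × 0.953 = 6631
30–44: 17059 × 0.953 = 16257
45–59: 16868 × 0.962 = 16227
60+: 6830 × 0.945 + 8579 × 0.26 = 6454 + 2231 = 8685
End of period: [11458, 6631, 16257, 16227, 8685]
After projecting period 3:
Births: 6631 × 0.203 = 1346  |  16257 × 0.474 = 7706 → 9052
15–29: 11458 × 0.953 = 10919
30–44: 6631 × 0.953 = 6319
45–59: 16257 × 0.962 = 15639
60+: 16227 × 0.945 + 8685 × 0.26 = 15335 + 2258 = 17593
End of period: [9052, 10919, 6319, 15639, 17593]
Total: 56200 → 59522; change = 3322; percentage change = 5.9%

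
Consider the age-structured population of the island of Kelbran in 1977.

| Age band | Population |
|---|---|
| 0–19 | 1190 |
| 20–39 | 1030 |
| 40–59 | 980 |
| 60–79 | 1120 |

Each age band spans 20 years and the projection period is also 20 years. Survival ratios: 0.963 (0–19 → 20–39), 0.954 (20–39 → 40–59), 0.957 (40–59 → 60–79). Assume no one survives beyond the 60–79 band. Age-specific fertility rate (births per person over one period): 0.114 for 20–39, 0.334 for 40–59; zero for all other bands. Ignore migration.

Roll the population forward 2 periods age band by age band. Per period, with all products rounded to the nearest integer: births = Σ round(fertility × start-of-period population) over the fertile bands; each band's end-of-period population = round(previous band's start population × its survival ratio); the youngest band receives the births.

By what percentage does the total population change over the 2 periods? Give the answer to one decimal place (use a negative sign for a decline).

[period 1]
Births: 1030 × 0.114 = 117, 980 × 0.334 = 327 ⇒ total 444
20–39: 1190 × 0.963 = 1146
40–59: 1030 × 0.954 = 983
60–79: 980 × 0.957 = 938
End of period: [444, 1146, 983, 938]
[period 2]
Births: 1146 × 0.114 = 131, 983 × 0.334 = 328 ⇒ total 459
20–39: 444 × 0.963 = 428
40–59: 1146 × 0.954 = 1093
60–79: 983 × 0.957 = 941
End of period: [459, 428, 1093, 941]
Total: 4320 → 2921; change = -1399; percentage change = -32.4%

-32.4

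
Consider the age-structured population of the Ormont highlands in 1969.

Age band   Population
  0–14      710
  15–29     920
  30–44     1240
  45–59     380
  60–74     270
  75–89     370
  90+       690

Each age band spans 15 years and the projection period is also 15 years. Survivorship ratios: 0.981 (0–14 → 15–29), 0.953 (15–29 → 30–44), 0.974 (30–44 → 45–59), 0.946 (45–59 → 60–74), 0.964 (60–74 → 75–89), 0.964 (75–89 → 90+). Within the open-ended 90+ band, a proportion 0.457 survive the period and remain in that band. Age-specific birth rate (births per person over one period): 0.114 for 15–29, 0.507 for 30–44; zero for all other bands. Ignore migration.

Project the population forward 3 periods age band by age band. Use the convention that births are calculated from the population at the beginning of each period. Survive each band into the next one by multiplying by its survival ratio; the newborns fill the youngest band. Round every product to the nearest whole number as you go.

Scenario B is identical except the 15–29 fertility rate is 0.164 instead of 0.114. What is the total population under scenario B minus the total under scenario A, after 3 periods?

Let band 1 be 0–14 through band 7 = 90+.
[period 1]
Births: 920 × 0.114 = 105 ; 1240 × 0.507 = 629 ⇒ total 734
Band 2: 710 × 0.981 = 697
Band 3: 920 × 0.953 = 877
Band 4: 1240 × 0.974 = 1208
Band 5: 380 × 0.946 = 359
Band 6: 270 × 0.964 = 260
Band 7: 370 × 0.964 + 690 × 0.457 = 357 + 315 = 672
→ [734, 697, 877, 1208, 359, 260, 672]
[period 2]
Births: 697 × 0.114 = 79 ; 877 × 0.507 = 445 ⇒ total 524
Band 2: 734 × 0.981 = 720
Band 3: 697 × 0.953 = 664
Band 4: 877 × 0.974 = 854
Band 5: 1208 × 0.946 = 1143
Band 6: 359 × 0.964 = 346
Band 7: 260 × 0.964 + 672 × 0.457 = 251 + 307 = 558
→ [524, 720, 664, 854, 1143, 346, 558]
[period 3]
Births: 720 × 0.114 = 82 ; 664 × 0.507 = 337 ⇒ total 419
Band 2: 524 × 0.981 = 514
Band 3: 720 × 0.953 = 686
Band 4: 664 × 0.974 = 647
Band 5: 854 × 0.946 = 808
Band 6: 1143 × 0.964 = 1102
Band 7: 346 × 0.964 + 558 × 0.457 = 334 + 255 = 589
→ [419, 514, 686, 647, 808, 1102, 589]
Scenario A total after 3 periods: 4765
Scenario B projection —
[period 1]
Births: 920 × 0.164 = 151 ; 1240 × 0.507 = 629 ⇒ total 780
Band 2: 710 × 0.981 = 697
Band 3: 920 × 0.953 = 877
Band 4: 1240 × 0.974 = 1208
Band 5: 380 × 0.946 = 359
Band 6: 270 × 0.964 = 260
Band 7: 370 × 0.964 + 690 × 0.457 = 357 + 315 = 672
→ [780, 697, 877, 1208, 359, 260, 672]
[period 2]
Births: 697 × 0.164 = 114 ; 877 × 0.507 = 445 ⇒ total 559
Band 2: 780 × 0.981 = 765
Band 3: 697 × 0.953 = 664
Band 4: 877 × 0.974 = 854
Band 5: 1208 × 0.946 = 1143
Band 6: 359 × 0.964 = 346
Band 7: 260 × 0.964 + 672 × 0.457 = 251 + 307 = 558
→ [559, 765, 664, 854, 1143, 346, 558]
[period 3]
Births: 765 × 0.164 = 125 ; 664 × 0.507 = 337 ⇒ total 462
Band 2: 559 × 0.981 = 548
Band 3: 765 × 0.953 = 729
Band 4: 664 × 0.974 = 647
Band 5: 854 × 0.946 = 808
Band 6: 1143 × 0.964 = 1102
Band 7: 346 × 0.964 + 558 × 0.457 = 334 + 255 = 589
→ [462, 548, 729, 647, 808, 1102, 589]
Scenario B total after 3 periods: 4885
Difference B − A = 4885 − 4765 = 120

120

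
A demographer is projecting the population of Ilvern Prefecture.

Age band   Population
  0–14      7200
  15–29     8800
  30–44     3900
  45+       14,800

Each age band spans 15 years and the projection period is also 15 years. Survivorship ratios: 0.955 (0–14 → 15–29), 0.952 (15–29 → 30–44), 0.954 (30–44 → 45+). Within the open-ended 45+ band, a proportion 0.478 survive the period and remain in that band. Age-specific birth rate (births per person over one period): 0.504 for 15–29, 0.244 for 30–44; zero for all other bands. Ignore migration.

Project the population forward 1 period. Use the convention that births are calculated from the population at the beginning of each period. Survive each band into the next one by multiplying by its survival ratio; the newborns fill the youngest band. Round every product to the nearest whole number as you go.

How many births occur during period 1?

5387

Numbering the bands 1..4 from youngest to oldest:
Period 1.
Births: 8800 × 0.504 = 4435, 3900 × 0.244 = 952 — total 5387
Band 2: 7200 × 0.955 = 6876
Band 3: 8800 × 0.952 = 8378
Band 4: 3900 × 0.954 + 14800 × 0.478 = 3721 + 7074 = 10795
Population now: 0–14=5387, 15–29=6876, 30–44=8378, 45+=10795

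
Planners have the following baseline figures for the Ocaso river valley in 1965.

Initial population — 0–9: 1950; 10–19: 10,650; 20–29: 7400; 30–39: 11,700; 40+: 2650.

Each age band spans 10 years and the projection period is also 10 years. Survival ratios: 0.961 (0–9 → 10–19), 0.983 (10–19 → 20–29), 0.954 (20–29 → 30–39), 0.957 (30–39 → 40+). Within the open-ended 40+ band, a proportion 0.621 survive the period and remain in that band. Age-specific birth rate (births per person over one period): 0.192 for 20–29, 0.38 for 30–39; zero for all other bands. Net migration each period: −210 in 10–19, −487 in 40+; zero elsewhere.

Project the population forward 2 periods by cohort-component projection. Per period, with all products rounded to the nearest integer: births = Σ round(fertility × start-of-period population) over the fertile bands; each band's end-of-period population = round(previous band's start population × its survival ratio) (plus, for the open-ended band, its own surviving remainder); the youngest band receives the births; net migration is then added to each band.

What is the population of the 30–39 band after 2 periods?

(Bands numbered youngest = 1 to oldest = 5.)
After projecting period 1:
Births: 7400 * 0.192 = 1421 ; 11700 * 0.38 = 4446 → 5867
Band 2: 1950 * 0.961 = 1874
Band 3: 10650 * 0.983 = 10469
Band 4: 7400 * 0.954 = 7060
Band 5: 11700 * 0.957 + 2650 * 0.621 = 11197 + 1646 = 12843
Net migration: Band 2 − 210 → 1664; Band 5 − 487 → 12356
Giving 5867 / 1664 / 10469 / 7060 / 12356.
After projecting period 2:
Births: 10469 * 0.192 = 2010 ; 7060 * 0.38 = 2683 → 4693
Band 2: 5867 * 0.961 = 5638
Band 3: 1664 * 0.983 = 1636
Band 4: 10469 * 0.954 = 9987
Band 5: 7060 * 0.957 + 12356 * 0.621 = 6756 + 7673 = 14429
Net migration: Band 2 − 210 → 5428; Band 5 − 487 → 13942
Giving 4693 / 5428 / 1636 / 9987 / 13942.

9987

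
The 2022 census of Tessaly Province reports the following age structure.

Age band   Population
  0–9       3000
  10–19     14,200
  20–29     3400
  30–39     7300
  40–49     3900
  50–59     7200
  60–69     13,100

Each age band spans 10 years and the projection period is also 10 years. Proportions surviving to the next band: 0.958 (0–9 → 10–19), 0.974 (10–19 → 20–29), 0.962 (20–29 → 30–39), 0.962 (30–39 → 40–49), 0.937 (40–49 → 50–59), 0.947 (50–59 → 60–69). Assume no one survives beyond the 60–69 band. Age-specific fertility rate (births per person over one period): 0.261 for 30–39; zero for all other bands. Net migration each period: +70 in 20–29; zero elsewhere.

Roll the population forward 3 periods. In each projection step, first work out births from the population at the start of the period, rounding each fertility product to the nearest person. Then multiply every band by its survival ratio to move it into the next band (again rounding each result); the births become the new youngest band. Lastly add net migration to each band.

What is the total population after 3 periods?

Numbering the groups 1..7 from youngest to oldest:
After projecting period 1:
Births: 7300 × 0.261 = 1905
Group 2: 3000 × 0.958 = 2874
Group 3: 14200 × 0.974 = 13831
Group 4: 3400 × 0.962 = 3271
Group 5: 7300 × 0.962 = 7023
Group 6: 3900 × 0.937 = 3654
Group 7: 7200 × 0.947 = 6818
Net migration: Group 3 + 70 → 13901
Population now: 0–9=1905, 10–19=2874, 20–29=13901, 30–39=3271, 40–49=7023, 50–59=3654, 60–69=6818
After projecting period 2:
Births: 3271 × 0.261 = 854
Group 2: 1905 × 0.958 = 1825
Group 3: 2874 × 0.974 = 2799
Group 4: 13901 × 0.962 = 13373
Group 5: 3271 × 0.962 = 3147
Group 6: 7023 × 0.937 = 6581
Group 7: 3654 × 0.947 = 3460
Net migration: Group 3 + 70 → 2869
Population now: 0–9=854, 10–19=1825, 20–29=2869, 30–39=13373, 40–49=3147, 50–59=6581, 60–69=3460
After projecting period 3:
Births: 13373 × 0.261 = 3490
Group 2: 854 × 0.958 = 818
Group 3: 1825 × 0.974 = 1778
Group 4: 2869 × 0.962 = 2760
Group 5: 13373 × 0.962 = 12865
Group 6: 3147 × 0.937 = 2949
Group 7: 6581 × 0.947 = 6232
Net migration: Group 3 + 70 → 1848
Population now: 0–9=3490, 10–19=818, 20–29=1848, 30–39=2760, 40–49=12865, 50–59=2949, 60–69=6232
Total after period 3: 3490 + 818 + 1848 + 2760 + 12865 + 2949 + 6232 = 30962

30962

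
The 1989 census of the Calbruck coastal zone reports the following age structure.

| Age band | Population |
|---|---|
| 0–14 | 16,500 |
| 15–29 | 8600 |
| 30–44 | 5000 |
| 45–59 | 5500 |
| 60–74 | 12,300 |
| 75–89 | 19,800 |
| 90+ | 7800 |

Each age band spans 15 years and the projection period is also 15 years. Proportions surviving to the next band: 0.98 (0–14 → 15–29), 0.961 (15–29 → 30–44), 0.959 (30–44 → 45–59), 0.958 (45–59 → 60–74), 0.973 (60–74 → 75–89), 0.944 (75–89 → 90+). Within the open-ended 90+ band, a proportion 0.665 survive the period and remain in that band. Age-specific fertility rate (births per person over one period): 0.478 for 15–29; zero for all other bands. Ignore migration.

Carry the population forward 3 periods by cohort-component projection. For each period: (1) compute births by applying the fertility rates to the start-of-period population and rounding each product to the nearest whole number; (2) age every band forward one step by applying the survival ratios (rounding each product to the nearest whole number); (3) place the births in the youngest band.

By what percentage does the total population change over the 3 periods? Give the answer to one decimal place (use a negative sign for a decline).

After projecting period 1:
Births: 8600 * 0.478 = 4111
15–29: 16500 * 0.98 = 16170
30–44: 8600 * 0.961 = 8265
45–59: 5000 * 0.959 = 4795
60–74: 5500 * 0.958 = 5269
75–89: 12300 * 0.973 = 11968
90+: 19800 * 0.944 + 7800 * 0.665 = 18691 + 5187 = 23878
Population now: 0–14=4111, 15–29=16170, 30–44=8265, 45–59=4795, 60–74=5269, 75–89=11968, 90+=23878
After projecting period 2:
Births: 16170 * 0.478 = 7729
15–29: 4111 * 0.98 = 4029
30–44: 16170 * 0.961 = 15539
45–59: 8265 * 0.959 = 7926
60–74: 4795 * 0.958 = 4594
75–89: 5269 * 0.973 = 5127
90+: 11968 * 0.944 + 23878 * 0.665 = 11298 + 15879 = 27177
Population now: 0–14=7729, 15–29=4029, 30–44=15539, 45–59=7926, 60–74=4594, 75–89=5127, 90+=27177
After projecting period 3:
Births: 4029 * 0.478 = 1926
15–29: 7729 * 0.98 = 7574
30–44: 4029 * 0.961 = 3872
45–59: 15539 * 0.959 = 14902
60–74: 7926 * 0.958 = 7593
75–89: 4594 * 0.973 = 4470
90+: 5127 * 0.944 + 27177 * 0.665 = 4840 + 18073 = 22913
Population now: 0–14=1926, 15–29=7574, 30–44=3872, 45–59=14902, 60–74=7593, 75–89=4470, 90+=22913
Total: 75500 → 63250; change = -12250; percentage change = -16.2%

-16.2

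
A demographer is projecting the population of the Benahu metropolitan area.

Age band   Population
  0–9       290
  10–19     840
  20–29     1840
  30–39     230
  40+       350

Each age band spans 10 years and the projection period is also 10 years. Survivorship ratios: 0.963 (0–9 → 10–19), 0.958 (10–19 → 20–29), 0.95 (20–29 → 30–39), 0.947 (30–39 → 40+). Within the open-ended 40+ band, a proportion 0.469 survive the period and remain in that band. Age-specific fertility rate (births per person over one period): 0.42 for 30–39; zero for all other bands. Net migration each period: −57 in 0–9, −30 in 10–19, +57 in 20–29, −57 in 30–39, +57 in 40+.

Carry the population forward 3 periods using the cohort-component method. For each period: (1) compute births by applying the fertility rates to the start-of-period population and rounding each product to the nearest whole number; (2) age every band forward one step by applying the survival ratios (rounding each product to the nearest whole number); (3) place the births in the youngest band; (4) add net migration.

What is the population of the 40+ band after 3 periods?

— Period 1 —
Births: 230 × 0.42 = 97
10–19: 290 × 0.963 = 279
20–29: 840 × 0.958 = 805
30–39: 1840 × 0.95 = 1748
40+: 230 × 0.947 + 350 × 0.469 = 218 + 164 = 382
Net migration: 0–9 − 57 → 40; 10–19 − 30 → 249; 20–29 + 57 → 862; 30–39 − 57 → 1691; 40+ + 57 → 439
Giving 40 / 249 / 862 / 1691 / 439.
— Period 2 —
Births: 1691 × 0.42 = 710
10–19: 40 × 0.963 = 39
20–29: 249 × 0.958 = 239
30–39: 862 × 0.95 = 819
40+: 1691 × 0.947 + 439 × 0.469 = 1601 + 206 = 1807
Net migration: 0–9 − 57 → 653; 10–19 − 30 → 9; 20–29 + 57 → 296; 30–39 − 57 → 762; 40+ + 57 → 1864
Giving 653 / 9 / 296 / 762 / 1864.
— Period 3 —
Births: 762 × 0.42 = 320
10–19: 653 × 0.963 = 629
20–29: 9 × 0.958 = 9
30–39: 296 × 0.95 = 281
40+: 762 × 0.947 + 1864 × 0.469 = 722 + 874 = 1596
Net migration: 0–9 − 57 → 263; 10–19 − 30 → 599; 20–29 + 57 → 66; 30–39 − 57 → 224; 40+ + 57 → 1653
Giving 263 / 599 / 66 / 224 / 1653.

1653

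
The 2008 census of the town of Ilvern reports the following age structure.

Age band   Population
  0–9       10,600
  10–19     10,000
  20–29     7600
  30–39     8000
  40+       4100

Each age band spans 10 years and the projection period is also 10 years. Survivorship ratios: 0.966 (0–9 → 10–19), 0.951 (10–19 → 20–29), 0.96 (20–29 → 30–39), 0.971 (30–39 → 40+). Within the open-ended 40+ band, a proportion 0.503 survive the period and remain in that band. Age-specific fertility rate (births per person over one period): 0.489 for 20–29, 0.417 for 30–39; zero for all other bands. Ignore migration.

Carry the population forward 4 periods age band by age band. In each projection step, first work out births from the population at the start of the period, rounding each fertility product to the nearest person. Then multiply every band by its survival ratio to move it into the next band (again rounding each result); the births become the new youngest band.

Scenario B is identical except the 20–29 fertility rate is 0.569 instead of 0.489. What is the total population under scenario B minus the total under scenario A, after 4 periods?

2825

[period 1]
Births: 7600 * 0.489 = 3716  |  8000 * 0.417 = 3336 ⇒ total 7052
10–19: 10600 * 0.966 = 10240
20–29: 10000 * 0.951 = 9510
30–39: 7600 * 0.96 = 7296
40+: 8000 * 0.971 + 4100 * 0.503 = 7768 + 2062 = 9830
→ [7052, 10240, 9510, 7296, 9830]
[period 2]
Births: 9510 * 0.489 = 4650  |  7296 * 0.417 = 3042 ⇒ total 7692
10–19: 7052 * 0.966 = 6812
20–29: 10240 * 0.951 = 9738
30–39: 9510 * 0.96 = 9130
40+: 7296 * 0.971 + 9830 * 0.503 = 7084 + 4944 = 12028
→ [7692, 6812, 9738, 9130, 12028]
[period 3]
Births: 9738 * 0.489 = 4762  |  9130 * 0.417 = 3807 ⇒ total 8569
10–19: 7692 * 0.966 = 7430
20–29: 6812 * 0.951 = 6478
30–39: 9738 * 0.96 = 9348
40+: 9130 * 0.971 + 12028 * 0.503 = 8865 + 6050 = 14915
→ [8569, 7430, 6478, 9348, 14915]
[period 4]
Births: 6478 * 0.489 = 3168  |  9348 * 0.417 = 3898 ⇒ total 7066
10–19: 8569 * 0.966 = 8278
20–29: 7430 * 0.951 = 7066
30–39: 6478 * 0.96 = 6219
40+: 9348 * 0.971 + 14915 * 0.503 = 9077 + 7502 = 16579
→ [7066, 8278, 7066, 6219, 16579]
Scenario A total after 4 periods: 45208
Scenario B projection —
[period 1]
Births: 7600 * 0.569 = 4324  |  8000 * 0.417 = 3336 ⇒ total 7660
10–19: 10600 * 0.966 = 10240
20–29: 10000 * 0.951 = 9510
30–39: 7600 * 0.96 = 7296
40+: 8000 * 0.971 + 4100 * 0.503 = 7768 + 2062 = 9830
→ [7660, 10240, 9510, 7296, 9830]
[period 2]
Births: 9510 * 0.569 = 5411  |  7296 * 0.417 = 3042 ⇒ total 8453
10–19: 7660 * 0.966 = 7400
20–29: 10240 * 0.951 = 9738
30–39: 9510 * 0.96 = 9130
40+: 7296 * 0.971 + 9830 * 0.503 = 7084 + 4944 = 12028
→ [8453, 7400, 9738, 9130, 12028]
[period 3]
Births: 9738 * 0.569 = 5541  |  9130 * 0.417 = 3807 ⇒ total 9348
10–19: 8453 * 0.966 = 8166
20–29: 7400 * 0.951 = 7037
30–39: 9738 * 0.96 = 9348
40+: 9130 * 0.971 + 12028 * 0.503 = 8865 + 6050 = 14915
→ [9348, 8166, 7037, 9348, 14915]
[period 4]
Births: 7037 * 0.569 = 4004  |  9348 * 0.417 = 3898 ⇒ total 7902
10–19: 9348 * 0.966 = 9030
20–29: 8166 * 0.951 = 7766
30–39: 7037 * 0.96 = 6756
40+: 9348 * 0.971 + 14915 * 0.503 = 9077 + 7502 = 16579
→ [7902, 9030, 7766, 6756, 16579]
Scenario B total after 4 periods: 48033
Difference B − A = 48033 − 45208 = 2825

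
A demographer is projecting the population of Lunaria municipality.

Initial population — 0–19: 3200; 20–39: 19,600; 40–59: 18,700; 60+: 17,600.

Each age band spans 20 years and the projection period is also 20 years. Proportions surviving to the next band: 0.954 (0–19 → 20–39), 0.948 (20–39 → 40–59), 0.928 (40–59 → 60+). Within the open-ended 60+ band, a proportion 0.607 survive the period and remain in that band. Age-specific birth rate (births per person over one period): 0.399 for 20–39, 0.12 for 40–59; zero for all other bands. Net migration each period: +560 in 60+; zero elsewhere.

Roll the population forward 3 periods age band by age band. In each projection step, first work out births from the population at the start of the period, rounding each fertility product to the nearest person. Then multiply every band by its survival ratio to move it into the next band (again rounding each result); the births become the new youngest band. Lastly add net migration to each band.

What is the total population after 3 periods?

(Groups numbered youngest = 1 to oldest = 4.)
— Period 1 —
Births: 19600 × 0.399 = 7820  |  18700 × 0.12 = 2244 ⇒ total 10064
Group 2: 3200 × 0.954 = 3053
Group 3: 19600 × 0.948 = 18581
Group 4: 18700 × 0.928 + 17600 × 0.607 = 17354 + 10683 = 28037
Net migration: Group 4 + 560 → 28597
Population now: 0–19=10064, 20–39=3053, 40–59=18581, 60+=28597
— Period 2 —
Births: 3053 × 0.399 = 1218  |  18581 × 0.12 = 2230 ⇒ total 3448
Group 2: 10064 × 0.954 = 9601
Group 3: 3053 × 0.948 = 2894
Group 4: 18581 × 0.928 + 28597 × 0.607 = 17243 + 17358 = 34601
Net migration: Group 4 + 560 → 35161
Population now: 0–19=3448, 20–39=9601, 40–59=2894, 60+=35161
— Period 3 —
Births: 9601 × 0.399 = 3831  |  2894 × 0.12 = 347 ⇒ total 4178
Group 2: 3448 × 0.954 = 3289
Group 3: 9601 × 0.948 = 9102
Group 4: 2894 × 0.928 + 35161 × 0.607 = 2686 + 21343 = 24029
Net migration: Group 4 + 560 → 24589
Population now: 0–19=4178, 20–39=3289, 40–59=9102, 60+=24589
Total after period 3: 4178 + 3289 + 9102 + 24589 = 41158

41158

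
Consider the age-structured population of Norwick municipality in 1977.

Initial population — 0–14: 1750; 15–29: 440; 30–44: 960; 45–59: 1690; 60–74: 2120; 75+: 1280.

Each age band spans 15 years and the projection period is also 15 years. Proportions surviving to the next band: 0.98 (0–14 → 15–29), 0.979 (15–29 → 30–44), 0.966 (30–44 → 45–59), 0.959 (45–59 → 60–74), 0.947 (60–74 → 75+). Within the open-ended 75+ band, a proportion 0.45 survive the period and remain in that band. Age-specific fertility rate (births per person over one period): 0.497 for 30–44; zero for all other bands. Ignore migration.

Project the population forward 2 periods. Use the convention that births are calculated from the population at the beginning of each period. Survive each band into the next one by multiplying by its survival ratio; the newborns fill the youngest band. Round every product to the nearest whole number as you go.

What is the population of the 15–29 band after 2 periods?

467

Period 1.
Births: 960 * 0.497 = 477
15–29: 1750 * 0.98 = 1715
30–44: 440 * 0.979 = 431
45–59: 960 * 0.966 = 927
60–74: 1690 * 0.959 = 1621
75+: 2120 * 0.947 + 1280 * 0.45 = 2008 + 576 = 2584
Giving 477 / 1715 / 431 / 927 / 1621 / 2584.
Period 2.
Births: 431 * 0.497 = 214
15–29: 477 * 0.98 = 467
30–44: 1715 * 0.979 = 1679
45–59: 431 * 0.966 = 416
60–74: 927 * 0.959 = 889
75+: 1621 * 0.947 + 2584 * 0.45 = 1535 + 1163 = 2698
Giving 214 / 467 / 1679 / 416 / 889 / 2698.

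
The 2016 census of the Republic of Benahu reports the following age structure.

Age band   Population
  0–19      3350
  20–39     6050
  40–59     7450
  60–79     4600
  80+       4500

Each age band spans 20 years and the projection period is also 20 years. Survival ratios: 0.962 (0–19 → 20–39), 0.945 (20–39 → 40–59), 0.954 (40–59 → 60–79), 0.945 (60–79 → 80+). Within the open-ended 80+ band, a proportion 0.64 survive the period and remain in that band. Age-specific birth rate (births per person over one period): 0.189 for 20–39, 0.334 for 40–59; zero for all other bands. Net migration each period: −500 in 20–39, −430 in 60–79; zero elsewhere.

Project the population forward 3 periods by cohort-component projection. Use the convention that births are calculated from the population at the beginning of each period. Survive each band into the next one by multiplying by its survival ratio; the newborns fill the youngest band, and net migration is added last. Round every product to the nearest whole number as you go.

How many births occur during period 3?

Period 1.
Births: 6050 * 0.189 = 1143, 7450 * 0.334 = 2488 ⇒ total 3631
20–39: 3350 * 0.962 = 3223
40–59: 6050 * 0.945 = 5717
60–79: 7450 * 0.954 = 7107
80+: 4600 * 0.945 + 4500 * 0.64 = 4347 + 2880 = 7227
Net migration: 20–39 − 500 → 2723; 60–79 − 430 → 6677
→ [3631, 2723, 5717, 6677, 7227]
Period 2.
Births: 2723 * 0.189 = 515, 5717 * 0.334 = 1909 ⇒ total 2424
20–39: 3631 * 0.962 = 3493
40–59: 2723 * 0.945 = 2573
60–79: 5717 * 0.954 = 5454
80+: 6677 * 0.945 + 7227 * 0.64 = 6310 + 4625 = 10935
Net migration: 20–39 − 500 → 2993; 60–79 − 430 → 5024
→ [2424, 2993, 2573, 5024, 10935]
Period 3.
Births: 2993 * 0.189 = 566, 2573 * 0.334 = 859 ⇒ total 1425
20–39: 2424 * 0.962 = 2332
40–59: 2993 * 0.945 = 2828
60–79: 2573 * 0.954 = 2455
80+: 5024 * 0.945 + 10935 * 0.64 = 4748 + 6998 = 11746
Net migration: 20–39 − 500 → 1832; 60–79 − 430 → 2025
→ [1425, 1832, 2828, 2025, 11746]

1425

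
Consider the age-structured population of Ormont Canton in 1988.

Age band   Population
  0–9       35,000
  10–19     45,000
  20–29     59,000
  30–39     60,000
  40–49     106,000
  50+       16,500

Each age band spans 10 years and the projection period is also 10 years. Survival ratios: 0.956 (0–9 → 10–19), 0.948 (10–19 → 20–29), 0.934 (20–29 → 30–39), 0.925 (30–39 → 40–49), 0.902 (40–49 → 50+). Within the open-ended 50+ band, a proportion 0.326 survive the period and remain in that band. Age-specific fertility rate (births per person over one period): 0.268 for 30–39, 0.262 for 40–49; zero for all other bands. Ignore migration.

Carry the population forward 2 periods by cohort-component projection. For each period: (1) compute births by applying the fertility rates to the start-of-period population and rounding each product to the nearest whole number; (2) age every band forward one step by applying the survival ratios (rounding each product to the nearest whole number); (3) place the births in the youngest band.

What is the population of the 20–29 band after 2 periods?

Period 1:
Births: 60000 × 0.268 = 16080  |  106000 × 0.262 = 27772 → 43852
10–19: 35000 × 0.956 = 33460
20–29: 45000 × 0.948 = 42660
30–39: 59000 × 0.934 = 55106
40–49: 60000 × 0.925 = 55500
50+: 106000 × 0.902 + 16500 × 0.326 = 95612 + 5379 = 100991
End of period: [43852, 33460, 42660, 55106, 55500, 100991]
Period 2:
Births: 55106 × 0.268 = 14768  |  55500 × 0.262 = 14541 → 29309
10–19: 43852 × 0.956 = 41923
20–29: 33460 × 0.948 = 31720
30–39: 42660 × 0.934 = 39844
40–49: 55106 × 0.925 = 50973
50+: 55500 × 0.902 + 100991 × 0.326 = 50061 + 32923 = 82984
End of period: [29309, 41923, 31720, 39844, 50973, 82984]

31720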